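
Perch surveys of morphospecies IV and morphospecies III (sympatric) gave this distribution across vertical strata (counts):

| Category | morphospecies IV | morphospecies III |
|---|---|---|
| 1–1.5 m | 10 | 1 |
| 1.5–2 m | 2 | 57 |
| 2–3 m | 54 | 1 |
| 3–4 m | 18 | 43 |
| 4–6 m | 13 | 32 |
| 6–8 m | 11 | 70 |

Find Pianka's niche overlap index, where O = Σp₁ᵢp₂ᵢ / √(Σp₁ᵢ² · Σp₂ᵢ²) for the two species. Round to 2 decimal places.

0.34

Proportions for morphospecies IV (n=108): 10/108=0.0926, 2/108=0.0185, 54/108=0.5000, 18/108=0.1667, 13/108=0.1204, 11/108=0.1019
Proportions for morphospecies III (n=204): 1/204=0.0049, 57/204=0.2794, 1/204=0.0049, 43/204=0.2108, 32/204=0.1569, 70/204=0.3431
Σ p₁ᵢp₂ᵢ = 0.000454 + 0.005169 + 0.002450 + 0.035140 + 0.018891 + 0.034962 = 0.097066
Σp_1ᵢ² = 0.0926² + 0.0185² + 0.5000² + 0.1667² + 0.1204² + 0.1019² = 0.008575 + 0.000342 + 0.250000 + 0.027789 + 0.014496 + 0.010384 = 0.311586
Σp_2ᵢ² = 0.0049² + 0.2794² + 0.0049² + 0.2108² + 0.1569² + 0.3431² = 0.000024 + 0.078064 + 0.000024 + 0.044437 + 0.024618 + 0.117718 = 0.264885
O = 0.097066 / √(0.311586 × 0.264885) = 0.097066 / 0.2872881 = 0.3379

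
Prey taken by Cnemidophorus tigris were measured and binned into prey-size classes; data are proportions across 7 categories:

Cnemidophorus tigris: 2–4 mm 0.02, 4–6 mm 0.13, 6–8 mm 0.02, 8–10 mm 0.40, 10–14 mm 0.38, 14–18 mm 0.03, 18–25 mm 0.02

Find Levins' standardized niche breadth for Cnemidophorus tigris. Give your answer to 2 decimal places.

0.35

Σpᵢ² = 0.02² + 0.13² + 0.02² + 0.40² + 0.38² + 0.03² + 0.02² = 0.0004 + 0.0169 + 0.0004 + 0.1600 + 0.1444 + 0.0009 + 0.0004 = 0.3234
B = 1 / 0.3234 = 3.0921
Bₛ = (B − 1)/(n − 1) = (3.0921 − 1)/(7 − 1) = 2.0921/6 = 0.3487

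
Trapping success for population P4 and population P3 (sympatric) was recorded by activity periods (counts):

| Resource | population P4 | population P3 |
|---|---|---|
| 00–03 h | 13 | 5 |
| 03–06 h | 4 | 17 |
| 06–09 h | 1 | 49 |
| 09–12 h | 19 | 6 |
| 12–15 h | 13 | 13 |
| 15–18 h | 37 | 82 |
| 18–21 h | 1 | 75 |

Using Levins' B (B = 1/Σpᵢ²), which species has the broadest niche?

Proportions for population P4 (n=88): 13/88=0.1477, 4/88=0.0455, 1/88=0.0114, 19/88=0.2159, 13/88=0.1477, 37/88=0.4205, 1/88=0.0114
Proportions for population P3 (n=247): 5/247=0.0202, 17/247=0.0688, 49/247=0.1984, 6/247=0.0243, 13/247=0.0526, 82/247=0.3320, 75/247=0.3036
Σp_P4ᵢ² = 0.1477² + 0.0455² + 0.0114² + 0.2159² + 0.1477² + 0.4205² + 0.0114² = 0.021815 + 0.002070 + 0.000130 + 0.046613 + 0.021815 + 0.176820 + 0.000130 = 0.269393
B_P4 = 1 / 0.269393 = 3.7120
Σp_P3ᵢ² = 0.0202² + 0.0688² + 0.1984² + 0.0243² + 0.0526² + 0.3320² + 0.3036² = 0.000408 + 0.004733 + 0.039363 + 0.000590 + 0.002767 + 0.110224 + 0.092173 = 0.250258
B_P3 = 1 / 0.250258 = 3.9959
Highest B → broadest niche (most generalist): population P3 (B = 4.00).

population P3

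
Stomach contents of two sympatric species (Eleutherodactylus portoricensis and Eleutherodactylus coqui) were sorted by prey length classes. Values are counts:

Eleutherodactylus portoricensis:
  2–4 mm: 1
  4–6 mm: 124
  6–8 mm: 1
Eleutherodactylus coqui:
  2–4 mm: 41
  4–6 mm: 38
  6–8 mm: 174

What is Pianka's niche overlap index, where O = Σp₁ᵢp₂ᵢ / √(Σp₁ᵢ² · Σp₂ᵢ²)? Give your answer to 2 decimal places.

Proportions for Eleutherodactylus portoricensis (n=126): 1/126=0.0079, 124/126=0.9841, 1/126=0.0079
Proportions for Eleutherodactylus coqui (n=253): 41/253=0.1621, 38/253=0.1502, 174/253=0.6877
Σ p₁ᵢp₂ᵢ = 0.001281 + 0.147812 + 0.005433 = 0.154526
Σp_1ᵢ² = 0.0079² + 0.9841² + 0.0079² = 0.000062 + 0.968453 + 0.000062 = 0.968577
Σp_2ᵢ² = 0.1621² + 0.1502² + 0.6877² = 0.026276 + 0.022560 + 0.472931 = 0.521767
O = 0.154526 / √(0.968577 × 0.521767) = 0.154526 / 0.7108949 = 0.2174

0.22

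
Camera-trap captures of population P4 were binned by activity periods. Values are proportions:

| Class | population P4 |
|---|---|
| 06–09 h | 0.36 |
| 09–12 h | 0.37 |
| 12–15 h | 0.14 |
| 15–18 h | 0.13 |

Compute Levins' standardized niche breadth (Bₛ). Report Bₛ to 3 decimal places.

Σpᵢ² = 0.36² + 0.37² + 0.14² + 0.13² = 0.1296 + 0.1369 + 0.0196 + 0.0169 = 0.3030
B = 1 / 0.3030 = 3.30033
Bₛ = (B − 1)/(n − 1) = (3.30033 − 1)/(4 − 1) = 2.30033/3 = 0.76678

0.767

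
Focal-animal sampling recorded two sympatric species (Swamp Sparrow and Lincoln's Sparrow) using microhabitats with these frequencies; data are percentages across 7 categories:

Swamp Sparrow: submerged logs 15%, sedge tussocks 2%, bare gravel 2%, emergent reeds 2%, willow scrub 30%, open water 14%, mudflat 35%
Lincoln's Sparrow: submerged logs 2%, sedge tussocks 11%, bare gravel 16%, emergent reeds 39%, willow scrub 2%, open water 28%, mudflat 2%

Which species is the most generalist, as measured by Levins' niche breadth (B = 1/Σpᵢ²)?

Convert percentages to proportions (divide by 100).
Σp_Swamᵢ² = 0.15² + 0.02² + 0.02² + 0.02² + 0.30² + 0.14² + 0.35² = 0.0225 + 0.0004 + 0.0004 + 0.0004 + 0.0900 + 0.0196 + 0.1225 = 0.2558
B_Swam = 1 / 0.2558 = 3.9093
Σp_Lincᵢ² = 0.02² + 0.11² + 0.16² + 0.39² + 0.02² + 0.28² + 0.02² = 0.0004 + 0.0121 + 0.0256 + 0.1521 + 0.0004 + 0.0784 + 0.0004 = 0.2694
B_Linc = 1 / 0.2694 = 3.7120
Highest B → broadest niche (most generalist): Swamp Sparrow (B = 3.91).

Swamp Sparrow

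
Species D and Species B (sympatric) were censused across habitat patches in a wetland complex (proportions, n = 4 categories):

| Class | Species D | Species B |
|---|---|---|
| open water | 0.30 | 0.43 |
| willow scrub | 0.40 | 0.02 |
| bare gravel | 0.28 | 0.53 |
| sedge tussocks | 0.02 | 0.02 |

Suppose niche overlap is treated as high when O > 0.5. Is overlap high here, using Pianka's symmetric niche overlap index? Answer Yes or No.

Σ p₁ᵢp₂ᵢ = 0.1290 + 0.0080 + 0.1484 + 0.0004 = 0.2858
Σp_1ᵢ² = 0.30² + 0.40² + 0.28² + 0.02² = 0.0900 + 0.1600 + 0.0784 + 0.0004 = 0.3288
Σp_2ᵢ² = 0.43² + 0.02² + 0.53² + 0.02² = 0.1849 + 0.0004 + 0.2809 + 0.0004 = 0.4666
O = 0.2858 / √(0.3288 × 0.4666) = 0.2858 / 0.39169 = 0.7297
O = 0.7297 > 0.5 → Yes.

Yes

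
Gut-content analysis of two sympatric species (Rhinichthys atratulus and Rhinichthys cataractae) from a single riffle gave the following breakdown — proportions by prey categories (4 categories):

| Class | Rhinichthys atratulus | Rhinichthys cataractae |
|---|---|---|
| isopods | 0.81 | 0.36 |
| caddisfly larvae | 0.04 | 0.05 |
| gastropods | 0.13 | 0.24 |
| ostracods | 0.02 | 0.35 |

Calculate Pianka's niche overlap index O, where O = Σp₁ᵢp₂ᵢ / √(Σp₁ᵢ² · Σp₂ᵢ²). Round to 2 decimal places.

Σ p₁ᵢp₂ᵢ = 0.2916 + 0.0020 + 0.0312 + 0.0070 = 0.3318
Σp_1ᵢ² = 0.81² + 0.04² + 0.13² + 0.02² = 0.6561 + 0.0016 + 0.0169 + 0.0004 = 0.6750
Σp_2ᵢ² = 0.36² + 0.05² + 0.24² + 0.35² = 0.1296 + 0.0025 + 0.0576 + 0.1225 = 0.3122
O = 0.3318 / √(0.6750 × 0.3122) = 0.3318 / 0.45906 = 0.7228

0.72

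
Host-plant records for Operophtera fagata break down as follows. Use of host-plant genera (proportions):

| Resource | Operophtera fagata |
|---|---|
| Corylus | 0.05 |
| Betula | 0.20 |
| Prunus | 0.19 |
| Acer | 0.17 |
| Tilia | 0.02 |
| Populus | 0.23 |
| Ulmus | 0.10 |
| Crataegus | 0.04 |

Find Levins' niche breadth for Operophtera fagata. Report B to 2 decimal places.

5.80

Σpᵢ² = 0.05² + 0.20² + 0.19² + 0.17² + 0.02² + 0.23² + 0.10² + 0.04² = 0.0025 + 0.0400 + 0.0361 + 0.0289 + 0.0004 + 0.0529 + 0.0100 + 0.0016 = 0.1724
B = 1 / 0.1724 = 5.8005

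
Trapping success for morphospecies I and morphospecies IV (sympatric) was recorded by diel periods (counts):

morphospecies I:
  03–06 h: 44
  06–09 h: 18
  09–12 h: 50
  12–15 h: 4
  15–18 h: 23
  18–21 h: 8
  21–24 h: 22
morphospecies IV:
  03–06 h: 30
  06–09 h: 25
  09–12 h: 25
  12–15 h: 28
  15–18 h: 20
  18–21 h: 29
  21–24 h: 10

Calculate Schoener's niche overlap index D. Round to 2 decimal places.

Proportions for morphospecies I (n=169): 44/169=0.2604, 18/169=0.1065, 50/169=0.2959, 4/169=0.0237, 23/169=0.1361, 8/169=0.0473, 22/169=0.1302
Proportions for morphospecies IV (n=167): 30/167=0.1796, 25/167=0.1497, 25/167=0.1497, 28/167=0.1677, 20/167=0.1198, 29/167=0.1737, 10/167=0.0599
Σ|p₁ᵢ − p₂ᵢ| = 0.0808 + 0.0432 + 0.1462 + 0.1440 + 0.0163 + 0.1264 + 0.0703 = 0.6272
D = 1 − ½ × 0.6272 = 1 − 0.31360 = 0.68640

0.69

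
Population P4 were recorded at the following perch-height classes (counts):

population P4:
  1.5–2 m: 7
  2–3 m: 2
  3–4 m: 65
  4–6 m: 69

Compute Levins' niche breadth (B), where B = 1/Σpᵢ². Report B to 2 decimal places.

Proportions for population P4 (n=143): 7/143=0.0490, 2/143=0.0140, 65/143=0.4545, 69/143=0.4825
Σpᵢ² = 0.0490² + 0.0140² + 0.4545² + 0.4825² = 0.002401 + 0.000196 + 0.206570 + 0.232806 = 0.441973
B = 1 / 0.441973 = 2.2626

2.26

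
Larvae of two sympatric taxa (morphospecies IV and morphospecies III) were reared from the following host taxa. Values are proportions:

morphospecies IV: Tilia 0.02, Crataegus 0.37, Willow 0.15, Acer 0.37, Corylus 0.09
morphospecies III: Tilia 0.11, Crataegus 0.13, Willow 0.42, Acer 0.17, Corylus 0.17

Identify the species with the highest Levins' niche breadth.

morphospecies III

Σp_IVᵢ² = 0.02² + 0.37² + 0.15² + 0.37² + 0.09² = 0.0004 + 0.1369 + 0.0225 + 0.1369 + 0.0081 = 0.3048
B_IV = 1 / 0.3048 = 3.2808
Σp_IIIᵢ² = 0.11² + 0.13² + 0.42² + 0.17² + 0.17² = 0.0121 + 0.0169 + 0.1764 + 0.0289 + 0.0289 = 0.2632
B_III = 1 / 0.2632 = 3.7994
Highest B → broadest niche (most generalist): morphospecies III (B = 3.80).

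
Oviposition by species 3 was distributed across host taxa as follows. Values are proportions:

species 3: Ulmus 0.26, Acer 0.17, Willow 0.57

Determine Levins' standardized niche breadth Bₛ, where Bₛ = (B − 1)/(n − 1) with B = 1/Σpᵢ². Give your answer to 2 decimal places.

Σpᵢ² = 0.26² + 0.17² + 0.57² = 0.0676 + 0.0289 + 0.3249 = 0.4214
B = 1 / 0.4214 = 2.3730
Bₛ = (B − 1)/(n − 1) = (2.3730 − 1)/(3 − 1) = 1.3730/2 = 0.6865

0.69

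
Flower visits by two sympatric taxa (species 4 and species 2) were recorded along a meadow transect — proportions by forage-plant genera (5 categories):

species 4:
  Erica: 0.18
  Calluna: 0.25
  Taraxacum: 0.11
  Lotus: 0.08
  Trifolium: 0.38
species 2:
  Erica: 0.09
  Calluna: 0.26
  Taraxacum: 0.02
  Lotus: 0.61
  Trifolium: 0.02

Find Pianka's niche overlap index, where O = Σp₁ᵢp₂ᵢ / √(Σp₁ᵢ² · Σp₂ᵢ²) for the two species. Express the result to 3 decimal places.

Σ p₁ᵢp₂ᵢ = 0.0162 + 0.0650 + 0.0022 + 0.0488 + 0.0076 = 0.1398
Σp_1ᵢ² = 0.18² + 0.25² + 0.11² + 0.08² + 0.38² = 0.0324 + 0.0625 + 0.0121 + 0.0064 + 0.1444 = 0.2578
Σp_2ᵢ² = 0.09² + 0.26² + 0.02² + 0.61² + 0.02² = 0.0081 + 0.0676 + 0.0004 + 0.3721 + 0.0004 = 0.4486
O = 0.1398 / √(0.2578 × 0.4486) = 0.1398 / 0.340072 = 0.41109

0.411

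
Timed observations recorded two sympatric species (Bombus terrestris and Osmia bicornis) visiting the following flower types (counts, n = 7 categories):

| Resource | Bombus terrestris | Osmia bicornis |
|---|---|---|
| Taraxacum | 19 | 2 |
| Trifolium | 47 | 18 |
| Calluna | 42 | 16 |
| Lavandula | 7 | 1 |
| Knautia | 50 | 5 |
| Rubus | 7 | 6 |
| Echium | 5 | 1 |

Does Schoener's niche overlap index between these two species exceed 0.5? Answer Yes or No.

Proportions for Bombus terrestris (n=177): 19/177=0.1073, 47/177=0.2655, 42/177=0.2373, 7/177=0.0395, 50/177=0.2825, 7/177=0.0395, 5/177=0.0282
Proportions for Osmia bicornis (n=49): 2/49=0.0408, 18/49=0.3673, 16/49=0.3265, 1/49=0.0204, 5/49=0.1020, 6/49=0.1224, 1/49=0.0204
Σ|p₁ᵢ − p₂ᵢ| = 0.0665 + 0.1018 + 0.0892 + 0.0191 + 0.1805 + 0.0829 + 0.0078 = 0.5478
D = 1 − ½ × 0.5478 = 1 − 0.27390 = 0.72610
D = 0.72610 > 0.5 → Yes.

Yes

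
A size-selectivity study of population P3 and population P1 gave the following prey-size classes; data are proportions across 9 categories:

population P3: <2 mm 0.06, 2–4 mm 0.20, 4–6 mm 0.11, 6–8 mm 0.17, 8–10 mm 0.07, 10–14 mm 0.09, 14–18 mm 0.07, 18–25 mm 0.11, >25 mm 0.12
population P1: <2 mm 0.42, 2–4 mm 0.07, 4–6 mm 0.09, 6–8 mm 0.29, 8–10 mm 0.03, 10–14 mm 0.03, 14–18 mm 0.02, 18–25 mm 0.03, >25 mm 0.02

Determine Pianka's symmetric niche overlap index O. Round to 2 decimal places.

Σ p₁ᵢp₂ᵢ = 0.0252 + 0.0140 + 0.0099 + 0.0493 + 0.0021 + 0.0027 + 0.0014 + 0.0033 + 0.0024 = 0.1103
Σp_1ᵢ² = 0.06² + 0.20² + 0.11² + 0.17² + 0.07² + 0.09² + 0.07² + 0.11² + 0.12² = 0.0036 + 0.0400 + 0.0121 + 0.0289 + 0.0049 + 0.0081 + 0.0049 + 0.0121 + 0.0144 = 0.1290
Σp_2ᵢ² = 0.42² + 0.07² + 0.09² + 0.29² + 0.03² + 0.03² + 0.02² + 0.03² + 0.02² = 0.1764 + 0.0049 + 0.0081 + 0.0841 + 0.0009 + 0.0009 + 0.0004 + 0.0009 + 0.0004 = 0.2770
O = 0.1103 / √(0.1290 × 0.2770) = 0.1103 / 0.18903 = 0.5835

0.58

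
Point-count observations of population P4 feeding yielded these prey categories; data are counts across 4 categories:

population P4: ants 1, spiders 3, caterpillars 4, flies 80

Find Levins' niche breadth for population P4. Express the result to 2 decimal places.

1.21

Proportions for population P4 (n=88): 1/88=0.0114, 3/88=0.0341, 4/88=0.0455, 80/88=0.9091
Σpᵢ² = 0.0114² + 0.0341² + 0.0455² + 0.9091² = 0.000130 + 0.001163 + 0.002070 + 0.826463 = 0.829826
B = 1 / 0.829826 = 1.2051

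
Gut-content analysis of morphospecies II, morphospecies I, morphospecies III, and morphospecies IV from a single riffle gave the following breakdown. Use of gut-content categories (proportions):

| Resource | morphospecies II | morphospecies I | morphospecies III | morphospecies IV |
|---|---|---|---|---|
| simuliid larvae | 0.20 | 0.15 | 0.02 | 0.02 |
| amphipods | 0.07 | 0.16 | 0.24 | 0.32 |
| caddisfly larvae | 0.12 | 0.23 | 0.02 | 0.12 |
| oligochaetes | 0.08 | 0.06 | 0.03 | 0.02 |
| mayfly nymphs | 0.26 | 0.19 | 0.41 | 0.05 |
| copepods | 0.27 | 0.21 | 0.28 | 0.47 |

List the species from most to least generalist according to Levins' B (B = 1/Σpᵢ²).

morphospecies I > morphospecies II > morphospecies III > morphospecies IV

Σp_IIᵢ² = 0.20² + 0.07² + 0.12² + 0.08² + 0.26² + 0.27² = 0.0400 + 0.0049 + 0.0144 + 0.0064 + 0.0676 + 0.0729 = 0.2062
B_II = 1 / 0.2062 = 4.8497
Σp_Iᵢ² = 0.15² + 0.16² + 0.23² + 0.06² + 0.19² + 0.21² = 0.0225 + 0.0256 + 0.0529 + 0.0036 + 0.0361 + 0.0441 = 0.1848
B_I = 1 / 0.1848 = 5.4113
Σp_IIIᵢ² = 0.02² + 0.24² + 0.02² + 0.03² + 0.41² + 0.28² = 0.0004 + 0.0576 + 0.0004 + 0.0009 + 0.1681 + 0.0784 = 0.3058
B_III = 1 / 0.3058 = 3.2701
Σp_IVᵢ² = 0.02² + 0.32² + 0.12² + 0.02² + 0.05² + 0.47² = 0.0004 + 0.1024 + 0.0144 + 0.0004 + 0.0025 + 0.2209 = 0.3410
B_IV = 1 / 0.3410 = 2.9326
Ranking by B (broadest → narrowest): morphospecies I (5.41) > morphospecies II (4.85) > morphospecies III (3.27) > morphospecies IV (2.93)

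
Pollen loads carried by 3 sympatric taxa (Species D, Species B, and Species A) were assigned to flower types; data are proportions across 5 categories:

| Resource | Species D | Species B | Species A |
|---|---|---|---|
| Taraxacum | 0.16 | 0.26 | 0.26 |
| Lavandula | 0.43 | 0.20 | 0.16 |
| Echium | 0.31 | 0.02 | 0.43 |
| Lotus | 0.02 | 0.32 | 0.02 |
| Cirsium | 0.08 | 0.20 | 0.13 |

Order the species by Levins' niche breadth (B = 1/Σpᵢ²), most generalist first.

Σp_Dᵢ² = 0.16² + 0.43² + 0.31² + 0.02² + 0.08² = 0.0256 + 0.1849 + 0.0961 + 0.0004 + 0.0064 = 0.3134
B_D = 1 / 0.3134 = 3.1908
Σp_Bᵢ² = 0.26² + 0.20² + 0.02² + 0.32² + 0.20² = 0.0676 + 0.0400 + 0.0004 + 0.1024 + 0.0400 = 0.2504
B_B = 1 / 0.2504 = 3.9936
Σp_Aᵢ² = 0.26² + 0.16² + 0.43² + 0.02² + 0.13² = 0.0676 + 0.0256 + 0.1849 + 0.0004 + 0.0169 = 0.2954
B_A = 1 / 0.2954 = 3.3852
Ranking by B (broadest → narrowest): Species B (3.99) > Species A (3.39) > Species D (3.19)

Species B > Species A > Species D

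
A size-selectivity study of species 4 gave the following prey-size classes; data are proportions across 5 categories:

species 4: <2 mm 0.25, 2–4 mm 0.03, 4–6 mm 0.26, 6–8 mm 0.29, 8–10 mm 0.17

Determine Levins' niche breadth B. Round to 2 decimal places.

4.10

Σpᵢ² = 0.25² + 0.03² + 0.26² + 0.29² + 0.17² = 0.0625 + 0.0009 + 0.0676 + 0.0841 + 0.0289 = 0.2440
B = 1 / 0.2440 = 4.0984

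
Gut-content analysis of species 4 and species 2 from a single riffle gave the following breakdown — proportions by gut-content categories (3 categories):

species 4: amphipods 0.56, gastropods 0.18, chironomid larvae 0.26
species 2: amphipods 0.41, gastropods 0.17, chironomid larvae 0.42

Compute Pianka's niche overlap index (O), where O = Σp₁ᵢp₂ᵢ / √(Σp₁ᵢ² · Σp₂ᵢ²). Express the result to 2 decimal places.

Σ p₁ᵢp₂ᵢ = 0.2296 + 0.0306 + 0.1092 = 0.3694
Σp_1ᵢ² = 0.56² + 0.18² + 0.26² = 0.3136 + 0.0324 + 0.0676 = 0.4136
Σp_2ᵢ² = 0.41² + 0.17² + 0.42² = 0.1681 + 0.0289 + 0.1764 = 0.3734
O = 0.3694 / √(0.4136 × 0.3734) = 0.3694 / 0.39299 = 0.9400

0.94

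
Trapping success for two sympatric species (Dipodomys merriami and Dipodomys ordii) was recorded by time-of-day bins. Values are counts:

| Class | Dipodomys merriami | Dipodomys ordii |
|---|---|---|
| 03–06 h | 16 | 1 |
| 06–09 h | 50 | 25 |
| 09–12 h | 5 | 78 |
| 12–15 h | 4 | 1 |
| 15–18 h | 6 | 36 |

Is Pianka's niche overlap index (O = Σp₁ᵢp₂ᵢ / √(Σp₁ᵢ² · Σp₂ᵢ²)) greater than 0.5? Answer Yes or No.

Proportions for Dipodomys merriami (n=81): 16/81=0.1975, 50/81=0.6173, 5/81=0.0617, 4/81=0.0494, 6/81=0.0741
Proportions for Dipodomys ordii (n=141): 1/141=0.0071, 25/141=0.1773, 78/141=0.5532, 1/141=0.0071, 36/141=0.2553
Σ p₁ᵢp₂ᵢ = 0.001402 + 0.109447 + 0.034132 + 0.000351 + 0.018918 = 0.164250
Σp_1ᵢ² = 0.1975² + 0.6173² + 0.0617² + 0.0494² + 0.0741² = 0.039006 + 0.381059 + 0.003807 + 0.002440 + 0.005491 = 0.431803
Σp_2ᵢ² = 0.0071² + 0.1773² + 0.5532² + 0.0071² + 0.2553² = 0.000050 + 0.031435 + 0.306030 + 0.000050 + 0.065178 = 0.402743
O = 0.164250 / √(0.431803 × 0.402743) = 0.164250 / 0.4170199 = 0.3939
O = 0.3939 < 0.5 → No.

No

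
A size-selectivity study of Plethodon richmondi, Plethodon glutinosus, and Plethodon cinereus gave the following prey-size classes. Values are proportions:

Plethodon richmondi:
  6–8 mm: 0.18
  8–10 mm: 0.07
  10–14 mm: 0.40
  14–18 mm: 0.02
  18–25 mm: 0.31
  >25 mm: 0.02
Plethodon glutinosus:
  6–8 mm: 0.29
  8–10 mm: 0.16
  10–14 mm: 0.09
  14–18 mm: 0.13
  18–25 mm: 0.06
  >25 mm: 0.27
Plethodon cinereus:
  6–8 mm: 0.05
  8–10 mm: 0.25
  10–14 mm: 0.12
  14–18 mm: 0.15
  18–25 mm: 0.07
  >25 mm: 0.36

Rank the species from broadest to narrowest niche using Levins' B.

Σp_richᵢ² = 0.18² + 0.07² + 0.40² + 0.02² + 0.31² + 0.02² = 0.0324 + 0.0049 + 0.1600 + 0.0004 + 0.0961 + 0.0004 = 0.2942
B_rich = 1 / 0.2942 = 3.3990
Σp_glutᵢ² = 0.29² + 0.16² + 0.09² + 0.13² + 0.06² + 0.27² = 0.0841 + 0.0256 + 0.0081 + 0.0169 + 0.0036 + 0.0729 = 0.2112
B_glut = 1 / 0.2112 = 4.7348
Σp_cineᵢ² = 0.05² + 0.25² + 0.12² + 0.15² + 0.07² + 0.36² = 0.0025 + 0.0625 + 0.0144 + 0.0225 + 0.0049 + 0.1296 = 0.2364
B_cine = 1 / 0.2364 = 4.2301
Ranking by B (broadest → narrowest): Plethodon glutinosus (4.73) > Plethodon cinereus (4.23) > Plethodon richmondi (3.40)

Plethodon glutinosus > Plethodon cinereus > Plethodon richmondi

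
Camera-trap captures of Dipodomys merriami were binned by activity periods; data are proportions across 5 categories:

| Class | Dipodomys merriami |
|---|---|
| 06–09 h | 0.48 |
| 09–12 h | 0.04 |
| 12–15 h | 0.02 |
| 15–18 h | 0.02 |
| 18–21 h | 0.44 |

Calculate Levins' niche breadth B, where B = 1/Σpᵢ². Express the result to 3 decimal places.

Σpᵢ² = 0.48² + 0.04² + 0.02² + 0.02² + 0.44² = 0.2304 + 0.0016 + 0.0004 + 0.0004 + 0.1936 = 0.4264
B = 1 / 0.4264 = 2.34522

2.345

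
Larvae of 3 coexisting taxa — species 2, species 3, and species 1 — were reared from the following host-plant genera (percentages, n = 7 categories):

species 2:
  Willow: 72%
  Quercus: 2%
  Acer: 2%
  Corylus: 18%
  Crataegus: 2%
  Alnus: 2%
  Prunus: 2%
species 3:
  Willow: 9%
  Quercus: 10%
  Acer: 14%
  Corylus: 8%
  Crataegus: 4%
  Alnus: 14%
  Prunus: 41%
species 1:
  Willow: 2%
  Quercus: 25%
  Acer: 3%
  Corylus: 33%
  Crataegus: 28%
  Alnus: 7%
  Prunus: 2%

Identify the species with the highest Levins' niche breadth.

Convert percentages to proportions (divide by 100).
Σp_2ᵢ² = 0.72² + 0.02² + 0.02² + 0.18² + 0.02² + 0.02² + 0.02² = 0.5184 + 0.0004 + 0.0004 + 0.0324 + 0.0004 + 0.0004 + 0.0004 = 0.5528
B_2 = 1 / 0.5528 = 1.8090
Σp_3ᵢ² = 0.09² + 0.10² + 0.14² + 0.08² + 0.04² + 0.14² + 0.41² = 0.0081 + 0.0100 + 0.0196 + 0.0064 + 0.0016 + 0.0196 + 0.1681 = 0.2334
B_3 = 1 / 0.2334 = 4.2845
Σp_1ᵢ² = 0.02² + 0.25² + 0.03² + 0.33² + 0.28² + 0.07² + 0.02² = 0.0004 + 0.0625 + 0.0009 + 0.1089 + 0.0784 + 0.0049 + 0.0004 = 0.2564
B_1 = 1 / 0.2564 = 3.9002
Highest B → broadest niche (most generalist): species 3 (B = 4.28).

species 3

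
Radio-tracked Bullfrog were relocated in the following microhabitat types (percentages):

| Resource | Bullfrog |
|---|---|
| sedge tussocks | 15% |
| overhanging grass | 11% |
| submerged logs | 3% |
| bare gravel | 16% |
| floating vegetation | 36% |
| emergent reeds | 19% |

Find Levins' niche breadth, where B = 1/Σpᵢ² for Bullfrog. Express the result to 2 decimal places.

4.41

Convert percentages to proportions (divide by 100).
Σpᵢ² = 0.15² + 0.11² + 0.03² + 0.16² + 0.36² + 0.19² = 0.0225 + 0.0121 + 0.0009 + 0.0256 + 0.1296 + 0.0361 = 0.2268
B = 1 / 0.2268 = 4.4092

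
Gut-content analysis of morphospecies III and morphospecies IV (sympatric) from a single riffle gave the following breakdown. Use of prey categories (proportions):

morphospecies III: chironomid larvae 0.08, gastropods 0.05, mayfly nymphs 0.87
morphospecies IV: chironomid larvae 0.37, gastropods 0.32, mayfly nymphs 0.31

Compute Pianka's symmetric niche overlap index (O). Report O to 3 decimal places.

0.622

Σ p₁ᵢp₂ᵢ = 0.0296 + 0.0160 + 0.2697 = 0.3153
Σp_1ᵢ² = 0.08² + 0.05² + 0.87² = 0.0064 + 0.0025 + 0.7569 = 0.7658
Σp_2ᵢ² = 0.37² + 0.32² + 0.31² = 0.1369 + 0.1024 + 0.0961 = 0.3354
O = 0.3153 / √(0.7658 × 0.3354) = 0.3153 / 0.506803 = 0.62214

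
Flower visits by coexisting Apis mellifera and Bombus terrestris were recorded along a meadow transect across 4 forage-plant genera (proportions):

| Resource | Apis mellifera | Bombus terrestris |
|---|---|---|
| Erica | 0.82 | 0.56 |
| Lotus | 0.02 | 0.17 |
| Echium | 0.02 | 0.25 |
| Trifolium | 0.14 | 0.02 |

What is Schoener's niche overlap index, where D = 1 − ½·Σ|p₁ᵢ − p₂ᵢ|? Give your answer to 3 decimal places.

Σ|p₁ᵢ − p₂ᵢ| = 0.26 + 0.15 + 0.23 + 0.12 = 0.76
D = 1 − ½ × 0.76 = 1 − 0.380 = 0.62000

0.620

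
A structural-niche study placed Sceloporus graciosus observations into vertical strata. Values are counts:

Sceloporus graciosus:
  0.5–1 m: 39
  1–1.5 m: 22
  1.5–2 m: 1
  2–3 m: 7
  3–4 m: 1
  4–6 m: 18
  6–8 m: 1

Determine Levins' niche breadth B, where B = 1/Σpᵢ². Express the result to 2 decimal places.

3.33

Proportions for Sceloporus graciosus (n=89): 39/89=0.4382, 22/89=0.2472, 1/89=0.0112, 7/89=0.0787, 1/89=0.0112, 18/89=0.2022, 1/89=0.0112
Σpᵢ² = 0.4382² + 0.2472² + 0.0112² + 0.0787² + 0.0112² + 0.2022² + 0.0112² = 0.192019 + 0.061108 + 0.000125 + 0.006194 + 0.000125 + 0.040885 + 0.000125 = 0.300581
B = 1 / 0.300581 = 3.3269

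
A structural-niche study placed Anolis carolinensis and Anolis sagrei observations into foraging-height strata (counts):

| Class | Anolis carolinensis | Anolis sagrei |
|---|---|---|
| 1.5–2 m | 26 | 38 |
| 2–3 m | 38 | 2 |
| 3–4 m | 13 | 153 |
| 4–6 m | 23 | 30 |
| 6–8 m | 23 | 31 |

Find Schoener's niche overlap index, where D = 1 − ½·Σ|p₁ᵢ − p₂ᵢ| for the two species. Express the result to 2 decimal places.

0.50

Proportions for Anolis carolinensis (n=123): 26/123=0.2114, 38/123=0.3089, 13/123=0.1057, 23/123=0.1870, 23/123=0.1870
Proportions for Anolis sagrei (n=254): 38/254=0.1496, 2/254=0.0079, 153/254=0.6024, 30/254=0.1181, 31/254=0.1220
Σ|p₁ᵢ − p₂ᵢ| = 0.0618 + 0.3010 + 0.4967 + 0.0689 + 0.0650 = 0.9934
D = 1 − ½ × 0.9934 = 1 − 0.49670 = 0.50330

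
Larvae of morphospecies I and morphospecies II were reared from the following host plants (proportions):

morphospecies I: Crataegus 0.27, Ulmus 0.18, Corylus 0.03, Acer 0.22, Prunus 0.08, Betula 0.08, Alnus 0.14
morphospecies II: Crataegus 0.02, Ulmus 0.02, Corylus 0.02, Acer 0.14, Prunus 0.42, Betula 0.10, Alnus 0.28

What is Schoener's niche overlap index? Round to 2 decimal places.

Σ|p₁ᵢ − p₂ᵢ| = 0.25 + 0.16 + 0.01 + 0.08 + 0.34 + 0.02 + 0.14 = 1.00
D = 1 − ½ × 1.00 = 1 − 0.500 = 0.5000

0.50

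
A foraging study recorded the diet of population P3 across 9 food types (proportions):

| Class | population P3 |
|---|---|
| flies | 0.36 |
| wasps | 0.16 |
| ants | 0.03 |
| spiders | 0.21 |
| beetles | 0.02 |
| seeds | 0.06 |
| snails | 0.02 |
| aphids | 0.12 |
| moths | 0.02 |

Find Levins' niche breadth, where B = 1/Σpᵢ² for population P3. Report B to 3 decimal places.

Σpᵢ² = 0.36² + 0.16² + 0.03² + 0.21² + 0.02² + 0.06² + 0.02² + 0.12² + 0.02² = 0.1296 + 0.0256 + 0.0009 + 0.0441 + 0.0004 + 0.0036 + 0.0004 + 0.0144 + 0.0004 = 0.2194
B = 1 / 0.2194 = 4.55789

4.558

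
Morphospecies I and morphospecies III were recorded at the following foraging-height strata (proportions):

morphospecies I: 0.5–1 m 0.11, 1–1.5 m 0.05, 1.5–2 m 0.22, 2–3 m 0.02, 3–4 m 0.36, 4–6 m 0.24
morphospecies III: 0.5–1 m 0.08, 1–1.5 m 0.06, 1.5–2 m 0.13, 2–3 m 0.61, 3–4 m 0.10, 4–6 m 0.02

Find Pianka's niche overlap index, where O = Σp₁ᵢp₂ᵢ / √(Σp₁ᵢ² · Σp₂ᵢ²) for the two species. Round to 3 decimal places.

Σ p₁ᵢp₂ᵢ = 0.0088 + 0.0030 + 0.0286 + 0.0122 + 0.0360 + 0.0048 = 0.0934
Σp_1ᵢ² = 0.11² + 0.05² + 0.22² + 0.02² + 0.36² + 0.24² = 0.0121 + 0.0025 + 0.0484 + 0.0004 + 0.1296 + 0.0576 = 0.2506
Σp_2ᵢ² = 0.08² + 0.06² + 0.13² + 0.61² + 0.10² + 0.02² = 0.0064 + 0.0036 + 0.0169 + 0.3721 + 0.0100 + 0.0004 = 0.4094
O = 0.0934 / √(0.2506 × 0.4094) = 0.0934 / 0.320306 = 0.29160

0.292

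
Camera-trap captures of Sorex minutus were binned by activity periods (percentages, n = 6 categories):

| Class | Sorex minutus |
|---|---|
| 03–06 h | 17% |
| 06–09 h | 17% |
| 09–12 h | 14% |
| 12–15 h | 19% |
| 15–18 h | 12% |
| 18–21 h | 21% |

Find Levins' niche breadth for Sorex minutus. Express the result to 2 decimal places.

5.81

Convert percentages to proportions (divide by 100).
Σpᵢ² = 0.17² + 0.17² + 0.14² + 0.19² + 0.12² + 0.21² = 0.0289 + 0.0289 + 0.0196 + 0.0361 + 0.0144 + 0.0441 = 0.1720
B = 1 / 0.1720 = 5.8140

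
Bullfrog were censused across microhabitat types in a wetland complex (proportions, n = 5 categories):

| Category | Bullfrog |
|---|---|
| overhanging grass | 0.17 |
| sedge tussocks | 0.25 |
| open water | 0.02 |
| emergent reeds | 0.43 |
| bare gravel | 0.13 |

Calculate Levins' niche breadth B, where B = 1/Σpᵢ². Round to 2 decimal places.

3.41

Σpᵢ² = 0.17² + 0.25² + 0.02² + 0.43² + 0.13² = 0.0289 + 0.0625 + 0.0004 + 0.1849 + 0.0169 = 0.2936
B = 1 / 0.2936 = 3.4060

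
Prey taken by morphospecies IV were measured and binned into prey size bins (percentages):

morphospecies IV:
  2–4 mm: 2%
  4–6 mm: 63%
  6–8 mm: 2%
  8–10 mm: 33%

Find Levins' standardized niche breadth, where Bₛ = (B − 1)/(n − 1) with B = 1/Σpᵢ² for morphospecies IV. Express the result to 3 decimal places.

Convert percentages to proportions (divide by 100).
Σpᵢ² = 0.02² + 0.63² + 0.02² + 0.33² = 0.0004 + 0.3969 + 0.0004 + 0.1089 = 0.5066
B = 1 / 0.5066 = 1.97394
Bₛ = (B − 1)/(n − 1) = (1.97394 − 1)/(4 − 1) = 0.97394/3 = 0.32465

0.325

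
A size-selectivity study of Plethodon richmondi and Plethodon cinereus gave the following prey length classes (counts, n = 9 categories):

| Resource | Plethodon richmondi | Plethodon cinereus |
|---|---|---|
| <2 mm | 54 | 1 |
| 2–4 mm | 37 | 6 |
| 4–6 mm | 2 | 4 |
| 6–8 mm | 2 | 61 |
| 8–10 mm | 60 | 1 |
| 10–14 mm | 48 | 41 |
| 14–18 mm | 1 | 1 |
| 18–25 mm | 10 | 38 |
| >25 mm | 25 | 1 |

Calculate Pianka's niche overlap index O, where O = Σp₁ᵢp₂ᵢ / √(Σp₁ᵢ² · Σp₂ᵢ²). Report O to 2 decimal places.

Proportions for Plethodon richmondi (n=239): 54/239=0.2259, 37/239=0.1548, 2/239=0.0084, 2/239=0.0084, 60/239=0.2510, 48/239=0.2008, 1/239=0.0042, 10/239=0.0418, 25/239=0.1046
Proportions for Plethodon cinereus (n=154): 1/154=0.0065, 6/154=0.0390, 4/154=0.0260, 61/154=0.3961, 1/154=0.0065, 41/154=0.2662, 1/154=0.0065, 38/154=0.2468, 1/154=0.0065
Σ p₁ᵢp₂ᵢ = 0.001468 + 0.006037 + 0.000218 + 0.003327 + 0.001632 + 0.053453 + 0.000027 + 0.010316 + 0.000680 = 0.077158
Σp_1ᵢ² = 0.2259² + 0.1548² + 0.0084² + 0.0084² + 0.2510² + 0.2008² + 0.0042² + 0.0418² + 0.1046² = 0.051031 + 0.023963 + 0.000071 + 0.000071 + 0.063001 + 0.040321 + 0.000018 + 0.001747 + 0.010941 = 0.191164
Σp_2ᵢ² = 0.0065² + 0.0390² + 0.0260² + 0.3961² + 0.0065² + 0.2662² + 0.0065² + 0.2468² + 0.0065² = 0.000042 + 0.001521 + 0.000676 + 0.156895 + 0.000042 + 0.070862 + 0.000042 + 0.060910 + 0.000042 = 0.291032
O = 0.077158 / √(0.191164 × 0.291032) = 0.077158 / 0.2358704 = 0.3271

0.33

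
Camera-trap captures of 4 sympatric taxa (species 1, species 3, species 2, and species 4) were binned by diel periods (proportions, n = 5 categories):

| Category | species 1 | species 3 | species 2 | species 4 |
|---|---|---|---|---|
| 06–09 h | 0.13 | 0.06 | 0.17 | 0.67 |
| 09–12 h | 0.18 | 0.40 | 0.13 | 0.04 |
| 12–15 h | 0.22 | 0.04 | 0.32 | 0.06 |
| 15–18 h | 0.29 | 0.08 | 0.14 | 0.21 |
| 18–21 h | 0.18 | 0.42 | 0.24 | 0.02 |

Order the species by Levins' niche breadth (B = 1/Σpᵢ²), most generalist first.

species 1 > species 2 > species 3 > species 4

Σp_1ᵢ² = 0.13² + 0.18² + 0.22² + 0.29² + 0.18² = 0.0169 + 0.0324 + 0.0484 + 0.0841 + 0.0324 = 0.2142
B_1 = 1 / 0.2142 = 4.6685
Σp_3ᵢ² = 0.06² + 0.40² + 0.04² + 0.08² + 0.42² = 0.0036 + 0.1600 + 0.0016 + 0.0064 + 0.1764 = 0.3480
B_3 = 1 / 0.3480 = 2.8736
Σp_2ᵢ² = 0.17² + 0.13² + 0.32² + 0.14² + 0.24² = 0.0289 + 0.0169 + 0.1024 + 0.0196 + 0.0576 = 0.2254
B_2 = 1 / 0.2254 = 4.4366
Σp_4ᵢ² = 0.67² + 0.04² + 0.06² + 0.21² + 0.02² = 0.4489 + 0.0016 + 0.0036 + 0.0441 + 0.0004 = 0.4986
B_4 = 1 / 0.4986 = 2.0056
Ranking by B (broadest → narrowest): species 1 (4.67) > species 2 (4.44) > species 3 (2.87) > species 4 (2.01)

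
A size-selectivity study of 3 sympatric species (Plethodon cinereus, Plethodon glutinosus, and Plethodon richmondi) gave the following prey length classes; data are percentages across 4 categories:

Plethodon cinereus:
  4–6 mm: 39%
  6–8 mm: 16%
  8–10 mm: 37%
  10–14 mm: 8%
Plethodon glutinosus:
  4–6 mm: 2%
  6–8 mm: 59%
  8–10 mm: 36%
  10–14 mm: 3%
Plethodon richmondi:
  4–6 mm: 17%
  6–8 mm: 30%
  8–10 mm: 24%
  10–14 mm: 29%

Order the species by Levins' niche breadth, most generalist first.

Plethodon richmondi > Plethodon cinereus > Plethodon glutinosus

Convert percentages to proportions (divide by 100).
Σp_cineᵢ² = 0.39² + 0.16² + 0.37² + 0.08² = 0.1521 + 0.0256 + 0.1369 + 0.0064 = 0.3210
B_cine = 1 / 0.3210 = 3.1153
Σp_glutᵢ² = 0.02² + 0.59² + 0.36² + 0.03² = 0.0004 + 0.3481 + 0.1296 + 0.0009 = 0.4790
B_glut = 1 / 0.4790 = 2.0877
Σp_richᵢ² = 0.17² + 0.30² + 0.24² + 0.29² = 0.0289 + 0.0900 + 0.0576 + 0.0841 = 0.2606
B_rich = 1 / 0.2606 = 3.8373
Ranking by B (broadest → narrowest): Plethodon richmondi (3.84) > Plethodon cinereus (3.12) > Plethodon glutinosus (2.09)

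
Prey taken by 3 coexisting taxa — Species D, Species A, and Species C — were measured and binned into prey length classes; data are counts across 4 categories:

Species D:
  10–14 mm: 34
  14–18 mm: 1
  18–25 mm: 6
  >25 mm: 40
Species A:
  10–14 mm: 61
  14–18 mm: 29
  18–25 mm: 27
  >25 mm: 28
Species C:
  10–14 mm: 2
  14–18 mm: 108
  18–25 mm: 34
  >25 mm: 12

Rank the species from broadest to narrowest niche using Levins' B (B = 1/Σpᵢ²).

Species A > Species D > Species C

Proportions for Species D (n=81): 34/81=0.4198, 1/81=0.0123, 6/81=0.0741, 40/81=0.4938
Proportions for Species A (n=145): 61/145=0.4207, 29/145=0.2000, 27/145=0.1862, 28/145=0.1931
Proportions for Species C (n=156): 2/156=0.0128, 108/156=0.6923, 34/156=0.2179, 12/156=0.0769
Σp_Dᵢ² = 0.4198² + 0.0123² + 0.0741² + 0.4938² = 0.176232 + 0.000151 + 0.005491 + 0.243838 = 0.425712
B_D = 1 / 0.425712 = 2.3490
Σp_Aᵢ² = 0.4207² + 0.2000² + 0.1862² + 0.1931² = 0.176988 + 0.040000 + 0.034670 + 0.037288 = 0.288946
B_A = 1 / 0.288946 = 3.4609
Σp_Cᵢ² = 0.0128² + 0.6923² + 0.2179² + 0.0769² = 0.000164 + 0.479279 + 0.047480 + 0.005914 = 0.532837
B_C = 1 / 0.532837 = 1.8767
Ranking by B (broadest → narrowest): Species A (3.46) > Species D (2.35) > Species C (1.88)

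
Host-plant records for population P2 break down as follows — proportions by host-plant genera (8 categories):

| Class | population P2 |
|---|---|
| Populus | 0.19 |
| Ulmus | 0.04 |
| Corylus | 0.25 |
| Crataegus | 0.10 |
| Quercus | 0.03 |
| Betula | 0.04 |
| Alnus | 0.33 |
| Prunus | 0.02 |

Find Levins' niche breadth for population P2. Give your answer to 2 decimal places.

4.50

Σpᵢ² = 0.19² + 0.04² + 0.25² + 0.10² + 0.03² + 0.04² + 0.33² + 0.02² = 0.0361 + 0.0016 + 0.0625 + 0.0100 + 0.0009 + 0.0016 + 0.1089 + 0.0004 = 0.2220
B = 1 / 0.2220 = 4.5045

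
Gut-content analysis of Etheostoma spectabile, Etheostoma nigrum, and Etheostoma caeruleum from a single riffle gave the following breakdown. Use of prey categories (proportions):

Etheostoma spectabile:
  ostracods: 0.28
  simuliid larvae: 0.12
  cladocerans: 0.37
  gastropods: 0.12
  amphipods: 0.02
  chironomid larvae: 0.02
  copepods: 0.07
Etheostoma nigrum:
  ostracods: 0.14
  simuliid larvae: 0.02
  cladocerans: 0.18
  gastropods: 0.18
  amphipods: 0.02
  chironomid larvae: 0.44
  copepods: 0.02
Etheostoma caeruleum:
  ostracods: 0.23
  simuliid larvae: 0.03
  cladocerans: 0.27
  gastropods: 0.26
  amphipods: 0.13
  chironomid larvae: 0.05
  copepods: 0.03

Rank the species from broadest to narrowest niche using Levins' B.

Etheostoma caeruleum > Etheostoma spectabile > Etheostoma nigrum

Σp_specᵢ² = 0.28² + 0.12² + 0.37² + 0.12² + 0.02² + 0.02² + 0.07² = 0.0784 + 0.0144 + 0.1369 + 0.0144 + 0.0004 + 0.0004 + 0.0049 = 0.2498
B_spec = 1 / 0.2498 = 4.0032
Σp_nigrᵢ² = 0.14² + 0.02² + 0.18² + 0.18² + 0.02² + 0.44² + 0.02² = 0.0196 + 0.0004 + 0.0324 + 0.0324 + 0.0004 + 0.1936 + 0.0004 = 0.2792
B_nigr = 1 / 0.2792 = 3.5817
Σp_caerᵢ² = 0.23² + 0.03² + 0.27² + 0.26² + 0.13² + 0.05² + 0.03² = 0.0529 + 0.0009 + 0.0729 + 0.0676 + 0.0169 + 0.0025 + 0.0009 = 0.2146
B_caer = 1 / 0.2146 = 4.6598
Ranking by B (broadest → narrowest): Etheostoma caeruleum (4.66) > Etheostoma spectabile (4.00) > Etheostoma nigrum (3.58)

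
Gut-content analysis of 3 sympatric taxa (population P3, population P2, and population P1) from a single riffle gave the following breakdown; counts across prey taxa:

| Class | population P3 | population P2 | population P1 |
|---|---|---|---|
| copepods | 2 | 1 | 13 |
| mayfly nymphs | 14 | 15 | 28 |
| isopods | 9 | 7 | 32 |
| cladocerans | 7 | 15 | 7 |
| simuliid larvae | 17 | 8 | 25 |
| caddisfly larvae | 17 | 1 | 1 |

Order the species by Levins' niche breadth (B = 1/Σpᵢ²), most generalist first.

population P3 > population P1 > population P2

Proportions for population P3 (n=66): 2/66=0.0303, 14/66=0.2121, 9/66=0.1364, 7/66=0.1061, 17/66=0.2576, 17/66=0.2576
Proportions for population P2 (n=47): 1/47=0.0213, 15/47=0.3191, 7/47=0.1489, 15/47=0.3191, 8/47=0.1702, 1/47=0.0213
Proportions for population P1 (n=106): 13/106=0.1226, 28/106=0.2642, 32/106=0.3019, 7/106=0.0660, 25/106=0.2358, 1/106=0.0094
Σp_P3ᵢ² = 0.0303² + 0.2121² + 0.1364² + 0.1061² + 0.2576² + 0.2576² = 0.000918 + 0.044986 + 0.018605 + 0.011257 + 0.066358 + 0.066358 = 0.208482
B_P3 = 1 / 0.208482 = 4.7966
Σp_P2ᵢ² = 0.0213² + 0.3191² + 0.1489² + 0.3191² + 0.1702² + 0.0213² = 0.000454 + 0.101825 + 0.022171 + 0.101825 + 0.028968 + 0.000454 = 0.255697
B_P2 = 1 / 0.255697 = 3.9109
Σp_P1ᵢ² = 0.1226² + 0.2642² + 0.3019² + 0.0660² + 0.2358² + 0.0094² = 0.015031 + 0.069802 + 0.091144 + 0.004356 + 0.055602 + 0.000088 = 0.236023
B_P1 = 1 / 0.236023 = 4.2369
Ranking by B (broadest → narrowest): population P3 (4.80) > population P1 (4.24) > population P2 (3.91)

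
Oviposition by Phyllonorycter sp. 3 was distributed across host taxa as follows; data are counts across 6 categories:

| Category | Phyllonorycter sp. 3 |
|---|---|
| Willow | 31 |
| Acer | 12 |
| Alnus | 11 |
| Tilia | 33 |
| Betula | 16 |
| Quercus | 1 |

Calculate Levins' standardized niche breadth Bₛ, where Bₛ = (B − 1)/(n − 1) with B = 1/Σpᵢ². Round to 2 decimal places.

Proportions for Phyllonorycter sp. 3 (n=104): 31/104=0.2981, 12/104=0.1154, 11/104=0.1058, 33/104=0.3173, 16/104=0.1538, 1/104=0.0096
Σpᵢ² = 0.2981² + 0.1154² + 0.1058² + 0.3173² + 0.1538² + 0.0096² = 0.088864 + 0.013317 + 0.011194 + 0.100679 + 0.023654 + 0.000092 = 0.237800
B = 1 / 0.237800 = 4.2052
Bₛ = (B − 1)/(n − 1) = (4.2052 − 1)/(6 − 1) = 3.2052/5 = 0.6410

0.64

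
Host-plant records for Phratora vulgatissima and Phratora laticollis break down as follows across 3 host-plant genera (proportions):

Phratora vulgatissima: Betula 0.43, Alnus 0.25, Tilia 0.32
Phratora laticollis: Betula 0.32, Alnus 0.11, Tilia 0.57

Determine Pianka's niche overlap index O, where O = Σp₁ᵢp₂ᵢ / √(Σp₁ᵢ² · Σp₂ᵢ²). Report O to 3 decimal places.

0.886

Σ p₁ᵢp₂ᵢ = 0.1376 + 0.0275 + 0.1824 = 0.3475
Σp_1ᵢ² = 0.43² + 0.25² + 0.32² = 0.1849 + 0.0625 + 0.1024 = 0.3498
Σp_2ᵢ² = 0.32² + 0.11² + 0.57² = 0.1024 + 0.0121 + 0.3249 = 0.4394
O = 0.3475 / √(0.3498 × 0.4394) = 0.3475 / 0.392049 = 0.88637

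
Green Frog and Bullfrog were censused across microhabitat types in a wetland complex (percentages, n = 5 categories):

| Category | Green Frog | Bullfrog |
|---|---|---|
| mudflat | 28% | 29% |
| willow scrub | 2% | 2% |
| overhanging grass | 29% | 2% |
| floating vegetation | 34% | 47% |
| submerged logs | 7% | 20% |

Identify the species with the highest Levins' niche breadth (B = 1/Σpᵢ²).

Convert percentages to proportions (divide by 100).
Σp_Frogᵢ² = 0.28² + 0.02² + 0.29² + 0.34² + 0.07² = 0.0784 + 0.0004 + 0.0841 + 0.1156 + 0.0049 = 0.2834
B_Frog = 1 / 0.2834 = 3.5286
Σp_Bullᵢ² = 0.29² + 0.02² + 0.02² + 0.47² + 0.20² = 0.0841 + 0.0004 + 0.0004 + 0.2209 + 0.0400 = 0.3458
B_Bull = 1 / 0.3458 = 2.8918
Highest B → broadest niche (most generalist): Green Frog (B = 3.53).

Green Frog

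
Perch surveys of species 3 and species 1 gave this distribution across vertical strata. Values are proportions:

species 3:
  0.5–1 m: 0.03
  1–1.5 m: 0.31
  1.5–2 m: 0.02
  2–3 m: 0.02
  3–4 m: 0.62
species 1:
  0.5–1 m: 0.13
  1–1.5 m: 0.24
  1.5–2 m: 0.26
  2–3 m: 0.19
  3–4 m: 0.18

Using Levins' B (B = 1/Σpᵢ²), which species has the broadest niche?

Σp_3ᵢ² = 0.03² + 0.31² + 0.02² + 0.02² + 0.62² = 0.0009 + 0.0961 + 0.0004 + 0.0004 + 0.3844 = 0.4822
B_3 = 1 / 0.4822 = 2.0738
Σp_1ᵢ² = 0.13² + 0.24² + 0.26² + 0.19² + 0.18² = 0.0169 + 0.0576 + 0.0676 + 0.0361 + 0.0324 = 0.2106
B_1 = 1 / 0.2106 = 4.7483
Highest B → broadest niche (most generalist): species 1 (B = 4.75).

species 1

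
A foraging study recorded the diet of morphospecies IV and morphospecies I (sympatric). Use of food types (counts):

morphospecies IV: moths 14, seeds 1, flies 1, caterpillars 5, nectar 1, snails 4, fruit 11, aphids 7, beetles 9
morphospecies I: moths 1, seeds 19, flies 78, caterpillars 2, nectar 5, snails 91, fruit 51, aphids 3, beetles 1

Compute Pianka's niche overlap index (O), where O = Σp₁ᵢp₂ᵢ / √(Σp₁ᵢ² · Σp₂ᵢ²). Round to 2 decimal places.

0.37

Proportions for morphospecies IV (n=53): 14/53=0.2642, 1/53=0.0189, 1/53=0.0189, 5/53=0.0943, 1/53=0.0189, 4/53=0.0755, 11/53=0.2075, 7/53=0.1321, 9/53=0.1698
Proportions for morphospecies I (n=251): 1/251=0.0040, 19/251=0.0757, 78/251=0.3108, 2/251=0.0080, 5/251=0.0199, 91/251=0.3625, 51/251=0.2032, 3/251=0.0120, 1/251=0.0040
Σ p₁ᵢp₂ᵢ = 0.001057 + 0.001431 + 0.005874 + 0.000754 + 0.000376 + 0.027369 + 0.042164 + 0.001585 + 0.000679 = 0.081289
Σp_1ᵢ² = 0.2642² + 0.0189² + 0.0189² + 0.0943² + 0.0189² + 0.0755² + 0.2075² + 0.1321² + 0.1698² = 0.069802 + 0.000357 + 0.000357 + 0.008892 + 0.000357 + 0.005700 + 0.043056 + 0.017450 + 0.028832 = 0.174803
Σp_2ᵢ² = 0.0040² + 0.0757² + 0.3108² + 0.0080² + 0.0199² + 0.3625² + 0.2032² + 0.0120² + 0.0040² = 0.000016 + 0.005730 + 0.096597 + 0.000064 + 0.000396 + 0.131406 + 0.041290 + 0.000144 + 0.000016 = 0.275659
O = 0.081289 / √(0.174803 × 0.275659) = 0.081289 / 0.2195131 = 0.3703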